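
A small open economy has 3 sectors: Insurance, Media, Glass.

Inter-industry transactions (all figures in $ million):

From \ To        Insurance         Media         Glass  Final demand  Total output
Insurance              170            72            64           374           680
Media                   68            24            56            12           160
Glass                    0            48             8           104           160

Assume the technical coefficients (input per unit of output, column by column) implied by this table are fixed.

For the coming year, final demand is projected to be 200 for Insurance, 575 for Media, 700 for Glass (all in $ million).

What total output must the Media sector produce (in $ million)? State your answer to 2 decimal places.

Technical coefficients a_ij = z_ij / X_j:
  a_II = 170/680 = 0.25, a_MI = 68/680 = 0.10, a_GI = 0/680 = 0.00
  a_IM = 72/160 = 0.45, a_MM = 24/160 = 0.15, a_GM = 48/160 = 0.30
  a_IG = 64/160 = 0.40, a_MG = 56/160 = 0.35, a_GG = 8/160 = 0.05
I − A =
  [   0.75    -0.45    -0.40]
  [  -0.10     0.85    -0.35]
  [   0.00    -0.30     0.95]
Cofactors of I−A, C_ij = (−1)^(i+j)·(minor ij) (rows/columns in the sector order above):
  C_11 = (0.85)(0.95) − (-0.35)(-0.30) = 0.7025
  C_12 = −[(-0.10)(0.95) − (-0.35)(0.00)] = 0.0950
  C_13 = (-0.10)(-0.30) − (0.85)(0.00) = 0.0300
  C_21 = −[(-0.45)(0.95) − (-0.40)(-0.30)] = 0.5475
  C_22 = (0.75)(0.95) − (-0.40)(0.00) = 0.7125
  C_23 = −[(0.75)(-0.30) − (-0.45)(0.00)] = 0.2250
  C_31 = (-0.45)(-0.35) − (-0.40)(0.85) = 0.4975
  C_32 = −[(0.75)(-0.35) − (-0.40)(-0.10)] = 0.3025
  C_33 = (0.75)(0.85) − (-0.45)(-0.10) = 0.5925
det(I−A) = Σ_j (I−A)_1j·C_1j = (0.75)(0.7025) + (-0.45)(0.0950) + (-0.40)(0.0300) = 0.472125
adj(I−A) = Cᵀ =
  [ 0.7025   0.5475   0.4975]
  [ 0.0950   0.7125   0.3025]
  [ 0.0300   0.2250   0.5925]
(I − A)⁻¹ = adj(I−A) / det(I−A) ≈
  [   1.4880     1.1597     1.0537]
  [   0.2012     1.5091     0.6407]
  [   0.0635     0.4766     1.2550]
x = (I − A)⁻¹ d = adj(I−A)·d / det(I−A), with det(I−A) = 0.472125:
  x_I = (0.7025·200 + 0.5475·575 + 0.4975·700) / 0.472125 = 803.5625 / 0.472125 ≈ 1702.01
  x_M = (0.0950·200 + 0.7125·575 + 0.3025·700) / 0.472125 = 640.4375 / 0.472125 ≈ 1356.50
  x_G = (0.0300·200 + 0.2250·575 + 0.5925·700) / 0.472125 = 550.125 / 0.472125 ≈ 1165.21

x_M = 1356.50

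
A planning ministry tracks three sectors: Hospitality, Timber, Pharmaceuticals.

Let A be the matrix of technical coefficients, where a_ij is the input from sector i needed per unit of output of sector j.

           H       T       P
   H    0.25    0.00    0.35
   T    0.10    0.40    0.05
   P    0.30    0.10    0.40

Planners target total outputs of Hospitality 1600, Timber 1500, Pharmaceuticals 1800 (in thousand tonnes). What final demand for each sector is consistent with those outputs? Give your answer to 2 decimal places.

d_H = 570.00, d_T = 650.00, d_P = 450.00

I − A =
  [   0.75     0.00    -0.35]
  [  -0.10     0.60    -0.05]
  [  -0.30    -0.10     0.60]
d = (I − A) x:
  d_H = (+0.75)·1600 + (+0.00)·1500 + (-0.35)·1800 = 570.00
  d_T = (-0.10)·1600 + (+0.60)·1500 + (-0.05)·1800 = 650.00
  d_P = (-0.30)·1600 + (-0.10)·1500 + (+0.60)·1800 = 450.00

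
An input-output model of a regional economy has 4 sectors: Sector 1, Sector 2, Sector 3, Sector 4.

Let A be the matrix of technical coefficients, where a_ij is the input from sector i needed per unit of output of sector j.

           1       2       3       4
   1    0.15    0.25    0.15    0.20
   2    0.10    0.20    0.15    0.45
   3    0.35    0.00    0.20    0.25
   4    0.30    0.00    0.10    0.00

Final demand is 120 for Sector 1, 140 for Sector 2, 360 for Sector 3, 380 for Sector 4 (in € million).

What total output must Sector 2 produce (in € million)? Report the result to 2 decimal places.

x_2 = 842.52

I − A =
  [   0.85    -0.25    -0.15    -0.20]
  [  -0.10     0.80    -0.15    -0.45]
  [  -0.35     0.00     0.80    -0.25]
  [  -0.30     0.00    -0.10     1.00]
Compute the cofactors C_ij = (−1)^(i+j)·(3×3 minor ij) of I−A; the adjugate is their transpose:
adj(I−A) = Cᵀ =
  [ 0.620000   0.193750   0.184750   0.257375]
  [ 0.265000   0.540000   0.194000   0.344500]
  [ 0.340000   0.106250   0.573250   0.259125]
  [ 0.220000   0.068750   0.112750   0.468875]
det(I−A) = Σ_j (I−A)_1j·C_1j = (0.85)(0.620000) + (-0.25)(0.265000) + (-0.15)(0.340000) + (-0.20)(0.220000) = 0.36575
(I − A)⁻¹ = adj(I−A) / det(I−A) ≈
  [   1.6951     0.5297     0.5051     0.7037]
  [   0.7245     1.4764     0.5304     0.9419]
  [   0.9296     0.2905     1.5673     0.7085]
  [   0.6015     0.1880     0.3083     1.2820]
x = (I − A)⁻¹ d = adj(I−A)·d / det(I−A), with det(I−A) = 0.36575:
  x_1 = (0.620000·120 + 0.193750·140 + 0.184750·360 + 0.257375·380) / 0.36575 = 265.8375 / 0.36575 ≈ 726.83
  x_2 = (0.265000·120 + 0.540000·140 + 0.194000·360 + 0.344500·380) / 0.36575 = 308.15 / 0.36575 ≈ 842.52
  x_3 = (0.340000·120 + 0.106250·140 + 0.573250·360 + 0.259125·380) / 0.36575 = 360.5125 / 0.36575 ≈ 985.68
  x_4 = (0.220000·120 + 0.068750·140 + 0.112750·360 + 0.468875·380) / 0.36575 = 254.7875 / 0.36575 ≈ 696.62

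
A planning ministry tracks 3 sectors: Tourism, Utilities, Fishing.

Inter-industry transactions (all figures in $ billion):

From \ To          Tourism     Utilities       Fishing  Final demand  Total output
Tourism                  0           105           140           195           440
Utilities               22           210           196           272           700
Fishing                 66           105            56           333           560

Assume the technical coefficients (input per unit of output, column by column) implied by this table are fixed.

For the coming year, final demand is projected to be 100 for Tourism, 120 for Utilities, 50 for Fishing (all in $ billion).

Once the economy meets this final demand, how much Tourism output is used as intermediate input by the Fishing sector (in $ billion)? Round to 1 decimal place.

z_TF = 31.1

Technical coefficients a_ij = z_ij / X_j:
  a_TT = 0/440 = 0.00, a_UT = 22/440 = 0.05, a_FT = 66/440 = 0.15
  a_TU = 105/700 = 0.15, a_UU = 210/700 = 0.30, a_FU = 105/700 = 0.15
  a_TF = 140/560 = 0.25, a_UF = 196/560 = 0.35, a_FF = 56/560 = 0.10
I − A =
  [   1.00    -0.15    -0.25]
  [  -0.05     0.70    -0.35]
  [  -0.15    -0.15     0.90]
Cofactors of I−A, C_ij = (−1)^(i+j)·(minor ij) (rows/columns in the sector order above):
  C_11 = (0.70)(0.90) − (-0.35)(-0.15) = 0.5775
  C_12 = −[(-0.05)(0.90) − (-0.35)(-0.15)] = 0.0975
  C_13 = (-0.05)(-0.15) − (0.70)(-0.15) = 0.1125
  C_21 = −[(-0.15)(0.90) − (-0.25)(-0.15)] = 0.1725
  C_22 = (1.00)(0.90) − (-0.25)(-0.15) = 0.8625
  C_23 = −[(1.00)(-0.15) − (-0.15)(-0.15)] = 0.1725
  C_31 = (-0.15)(-0.35) − (-0.25)(0.70) = 0.2275
  C_32 = −[(1.00)(-0.35) − (-0.25)(-0.05)] = 0.3625
  C_33 = (1.00)(0.70) − (-0.15)(-0.05) = 0.6925
det(I−A) = Σ_j (I−A)_1j·C_1j = (1.00)(0.5775) + (-0.15)(0.0975) + (-0.25)(0.1125) = 0.53475
adj(I−A) = Cᵀ =
  [ 0.5775   0.1725   0.2275]
  [ 0.0975   0.8625   0.3625]
  [ 0.1125   0.1725   0.6925]
(I − A)⁻¹ = adj(I−A) / det(I−A) ≈
  [   1.0799     0.3226     0.4254]
  [   0.1823     1.6129     0.6779]
  [   0.2104     0.3226     1.2950]
First solve x = (I − A)⁻¹ d = adj(I−A)·d / det(I−A); in particular x_F = (0.1125·100 + 0.1725·120 + 0.6925·50) / 0.53475 = 66.575 / 0.53475 ≈ 124.497.
Intermediate flow from T to F: z_TF = a_TF · x_F = 0.25 × 66.575 / 0.53475 = 16.64375 / 0.53475 ≈ 31.1.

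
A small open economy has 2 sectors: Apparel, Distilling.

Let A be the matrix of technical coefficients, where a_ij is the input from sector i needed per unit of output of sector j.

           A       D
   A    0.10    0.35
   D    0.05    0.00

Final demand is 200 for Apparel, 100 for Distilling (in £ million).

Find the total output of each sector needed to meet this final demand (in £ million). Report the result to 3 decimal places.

x_A = 266.289, x_D = 113.314

I − A =
  [   0.90    -0.35]
  [  -0.05     1.00]
det(I−A) = (0.90)(1.00) − (-0.35)(-0.05) = 0.8825
adj(I−A) = [[1.00, 0.35], [0.05, 0.90]]
(I − A)⁻¹ = adj(I−A) / det(I−A) ≈
  [   1.1331     0.3966]
  [   0.0567     1.0198]
x = (I − A)⁻¹ d = adj(I−A)·d / det(I−A), with det(I−A) = 0.8825:
  x_A = (1.00·200 + 0.35·100) / 0.8825 = 235.00 / 0.8825 ≈ 266.289
  x_D = (0.05·200 + 0.90·100) / 0.8825 = 100.00 / 0.8825 ≈ 113.314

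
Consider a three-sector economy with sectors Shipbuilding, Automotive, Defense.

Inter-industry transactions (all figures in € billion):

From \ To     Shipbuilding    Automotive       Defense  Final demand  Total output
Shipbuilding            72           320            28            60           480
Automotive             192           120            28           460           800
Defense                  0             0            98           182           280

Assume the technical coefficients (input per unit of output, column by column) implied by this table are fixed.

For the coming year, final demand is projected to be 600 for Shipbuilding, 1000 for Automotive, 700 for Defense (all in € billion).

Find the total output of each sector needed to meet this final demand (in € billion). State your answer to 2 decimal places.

x_S = 1857.09, x_A = 2177.09, x_D = 1076.92

Technical coefficients a_ij = z_ij / X_j:
  a_SS = 72/480 = 0.15, a_AS = 192/480 = 0.40, a_DS = 0/480 = 0.00
  a_SA = 320/800 = 0.40, a_AA = 120/800 = 0.15, a_DA = 0/800 = 0.00
  a_SD = 28/280 = 0.10, a_AD = 28/280 = 0.10, a_DD = 98/280 = 0.35
I − A =
  [   0.85    -0.40    -0.10]
  [  -0.40     0.85    -0.10]
  [   0.00     0.00     0.65]
Cofactors of I−A, C_ij = (−1)^(i+j)·(minor ij) (rows/columns in the sector order above):
  C_11 = (0.85)(0.65) − (-0.10)(0.00) = 0.5525
  C_12 = −[(-0.40)(0.65) − (-0.10)(0.00)] = 0.2600
  C_13 = (-0.40)(0.00) − (0.85)(0.00) = 0.0000
  C_21 = −[(-0.40)(0.65) − (-0.10)(0.00)] = 0.2600
  C_22 = (0.85)(0.65) − (-0.10)(0.00) = 0.5525
  C_23 = −[(0.85)(0.00) − (-0.40)(0.00)] = 0.0000
  C_31 = (-0.40)(-0.10) − (-0.10)(0.85) = 0.1250
  C_32 = −[(0.85)(-0.10) − (-0.10)(-0.40)] = 0.1250
  C_33 = (0.85)(0.85) − (-0.40)(-0.40) = 0.5625
det(I−A) = Σ_j (I−A)_1j·C_1j = (0.85)(0.5525) + (-0.40)(0.2600) + (-0.10)(0.0000) = 0.365625
adj(I−A) = Cᵀ =
  [ 0.5525   0.2600   0.1250]
  [ 0.2600   0.5525   0.1250]
  [ 0.0000   0.0000   0.5625]
(I − A)⁻¹ = adj(I−A) / det(I−A) ≈
  [   1.5111     0.7111     0.3419]
  [   0.7111     1.5111     0.3419]
  [   0.0000     0.0000     1.5385]
x = (I − A)⁻¹ d = adj(I−A)·d / det(I−A), with det(I−A) = 0.365625:
  x_S = (0.5525·600 + 0.2600·1000 + 0.1250·700) / 0.365625 = 679.00 / 0.365625 ≈ 1857.09
  x_A = (0.2600·600 + 0.5525·1000 + 0.1250·700) / 0.365625 = 796.00 / 0.365625 ≈ 2177.09
  x_D = (0.0000·600 + 0.0000·1000 + 0.5625·700) / 0.365625 = 393.75 / 0.365625 ≈ 1076.92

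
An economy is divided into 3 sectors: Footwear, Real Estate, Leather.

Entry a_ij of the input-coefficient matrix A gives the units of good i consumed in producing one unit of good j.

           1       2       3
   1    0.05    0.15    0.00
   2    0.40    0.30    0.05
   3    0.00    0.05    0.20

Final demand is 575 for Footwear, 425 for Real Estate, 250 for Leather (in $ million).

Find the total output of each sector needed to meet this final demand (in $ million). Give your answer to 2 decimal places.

I − A =
  [   0.95    -0.15     0.00]
  [  -0.40     0.70    -0.05]
  [   0.00    -0.05     0.80]
Cofactors of I−A, C_ij = (−1)^(i+j)·(minor ij) (rows/columns in the sector order above):
  C_11 = (0.70)(0.80) − (-0.05)(-0.05) = 0.5575
  C_12 = −[(-0.40)(0.80) − (-0.05)(0.00)] = 0.3200
  C_13 = (-0.40)(-0.05) − (0.70)(0.00) = 0.0200
  C_21 = −[(-0.15)(0.80) − (0.00)(-0.05)] = 0.1200
  C_22 = (0.95)(0.80) − (0.00)(0.00) = 0.7600
  C_23 = −[(0.95)(-0.05) − (-0.15)(0.00)] = 0.0475
  C_31 = (-0.15)(-0.05) − (0.00)(0.70) = 0.0075
  C_32 = −[(0.95)(-0.05) − (0.00)(-0.40)] = 0.0475
  C_33 = (0.95)(0.70) − (-0.15)(-0.40) = 0.6050
det(I−A) = Σ_j (I−A)_1j·C_1j = (0.95)(0.5575) + (-0.15)(0.3200) + (0.00)(0.0200) = 0.481625
adj(I−A) = Cᵀ =
  [ 0.5575   0.1200   0.0075]
  [ 0.3200   0.7600   0.0475]
  [ 0.0200   0.0475   0.6050]
(I − A)⁻¹ = adj(I−A) / det(I−A) ≈
  [   1.1575     0.2492     0.0156]
  [   0.6644     1.5780     0.0986]
  [   0.0415     0.0986     1.2562]
x = (I − A)⁻¹ d = adj(I−A)·d / det(I−A), with det(I−A) = 0.481625:
  x_1 = (0.5575·575 + 0.1200·425 + 0.0075·250) / 0.481625 = 373.4375 / 0.481625 ≈ 775.37
  x_2 = (0.3200·575 + 0.7600·425 + 0.0475·250) / 0.481625 = 518.875 / 0.481625 ≈ 1077.34
  x_3 = (0.0200·575 + 0.0475·425 + 0.6050·250) / 0.481625 = 182.9375 / 0.481625 ≈ 379.83

x_1 = 775.37, x_2 = 1077.34, x_3 = 379.83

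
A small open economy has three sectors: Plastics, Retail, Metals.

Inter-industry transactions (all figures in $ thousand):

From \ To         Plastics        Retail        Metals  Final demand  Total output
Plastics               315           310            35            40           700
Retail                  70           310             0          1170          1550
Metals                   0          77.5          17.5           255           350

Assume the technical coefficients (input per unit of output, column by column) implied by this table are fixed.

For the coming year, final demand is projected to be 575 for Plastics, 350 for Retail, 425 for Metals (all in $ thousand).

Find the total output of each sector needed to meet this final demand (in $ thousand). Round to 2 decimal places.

Technical coefficients a_ij = z_ij / X_j:
  a_PP = 315/700 = 0.45, a_RP = 70/700 = 0.10, a_MP = 0/700 = 0.00
  a_PR = 310/1550 = 0.20, a_RR = 310/1550 = 0.20, a_MR = 77.5/1550 = 0.05
  a_PM = 35/350 = 0.10, a_RM = 0/350 = 0.00, a_MM = 17.5/350 = 0.05
I − A =
  [   0.55    -0.20    -0.10]
  [  -0.10     0.80     0.00]
  [   0.00    -0.05     0.95]
Cofactors of I−A, C_ij = (−1)^(i+j)·(minor ij) (rows/columns in the sector order above):
  C_11 = (0.80)(0.95) − (0.00)(-0.05) = 0.7600
  C_12 = −[(-0.10)(0.95) − (0.00)(0.00)] = 0.0950
  C_13 = (-0.10)(-0.05) − (0.80)(0.00) = 0.0050
  C_21 = −[(-0.20)(0.95) − (-0.10)(-0.05)] = 0.1950
  C_22 = (0.55)(0.95) − (-0.10)(0.00) = 0.5225
  C_23 = −[(0.55)(-0.05) − (-0.20)(0.00)] = 0.0275
  C_31 = (-0.20)(0.00) − (-0.10)(0.80) = 0.0800
  C_32 = −[(0.55)(0.00) − (-0.10)(-0.10)] = 0.0100
  C_33 = (0.55)(0.80) − (-0.20)(-0.10) = 0.4200
det(I−A) = Σ_j (I−A)_1j·C_1j = (0.55)(0.7600) + (-0.20)(0.0950) + (-0.10)(0.0050) = 0.3985
adj(I−A) = Cᵀ =
  [ 0.7600   0.1950   0.0800]
  [ 0.0950   0.5225   0.0100]
  [ 0.0050   0.0275   0.4200]
(I − A)⁻¹ = adj(I−A) / det(I−A) ≈
  [   1.9072     0.4893     0.2008]
  [   0.2384     1.3112     0.0251]
  [   0.0125     0.0690     1.0540]
x = (I − A)⁻¹ d = adj(I−A)·d / det(I−A), with det(I−A) = 0.3985:
  x_P = (0.7600·575 + 0.1950·350 + 0.0800·425) / 0.3985 = 539.25 / 0.3985 ≈ 1353.20
  x_R = (0.0950·575 + 0.5225·350 + 0.0100·425) / 0.3985 = 241.75 / 0.3985 ≈ 606.65
  x_M = (0.0050·575 + 0.0275·350 + 0.4200·425) / 0.3985 = 191.00 / 0.3985 ≈ 479.30

x_P = 1353.20, x_R = 606.65, x_M = 479.30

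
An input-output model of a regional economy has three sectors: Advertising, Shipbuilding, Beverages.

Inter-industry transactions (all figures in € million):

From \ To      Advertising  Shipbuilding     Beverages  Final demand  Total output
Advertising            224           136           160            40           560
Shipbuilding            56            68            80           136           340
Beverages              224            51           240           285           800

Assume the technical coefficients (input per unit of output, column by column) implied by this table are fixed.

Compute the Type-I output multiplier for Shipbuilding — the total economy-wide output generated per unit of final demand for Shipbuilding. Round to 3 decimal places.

m_S = 4.167

Technical coefficients a_ij = z_ij / X_j:
  a_AA = 224/560 = 0.40, a_SA = 56/560 = 0.10, a_BA = 224/560 = 0.40
  a_AS = 136/340 = 0.40, a_SS = 68/340 = 0.20, a_BS = 51/340 = 0.15
  a_AB = 160/800 = 0.20, a_SB = 80/800 = 0.10, a_BB = 240/800 = 0.30
I − A =
  [   0.60    -0.40    -0.20]
  [  -0.10     0.80    -0.10]
  [  -0.40    -0.15     0.70]
Cofactors of I−A, C_ij = (−1)^(i+j)·(minor ij) (rows/columns in the sector order above):
  C_11 = (0.80)(0.70) − (-0.10)(-0.15) = 0.5450
  C_12 = −[(-0.10)(0.70) − (-0.10)(-0.40)] = 0.1100
  C_13 = (-0.10)(-0.15) − (0.80)(-0.40) = 0.3350
  C_21 = −[(-0.40)(0.70) − (-0.20)(-0.15)] = 0.3100
  C_22 = (0.60)(0.70) − (-0.20)(-0.40) = 0.3400
  C_23 = −[(0.60)(-0.15) − (-0.40)(-0.40)] = 0.2500
  C_31 = (-0.40)(-0.10) − (-0.20)(0.80) = 0.2000
  C_32 = −[(0.60)(-0.10) − (-0.20)(-0.10)] = 0.0800
  C_33 = (0.60)(0.80) − (-0.40)(-0.10) = 0.4400
det(I−A) = Σ_j (I−A)_1j·C_1j = (0.60)(0.5450) + (-0.40)(0.1100) + (-0.20)(0.3350) = 0.2160
adj(I−A) = Cᵀ =
  [ 0.5450   0.3100   0.2000]
  [ 0.1100   0.3400   0.0800]
  [ 0.3350   0.2500   0.4400]
(I − A)⁻¹ = adj(I−A) / det(I−A) ≈
  [   2.5231     1.4352     0.9259]
  [   0.5093     1.5741     0.3704]
  [   1.5509     1.1574     2.0370]
The output multiplier for sector j is the column-j sum of the Leontief inverse (I − A)⁻¹ = adj(I−A) / det(I−A).
Column S of adj(I−A): (0.3100, 0.3400, 0.2500); det(I−A) = 0.2160.
m_S = (0.3100 + 0.3400 + 0.2500) / 0.2160 = 0.90 / 0.2160 ≈ 4.167.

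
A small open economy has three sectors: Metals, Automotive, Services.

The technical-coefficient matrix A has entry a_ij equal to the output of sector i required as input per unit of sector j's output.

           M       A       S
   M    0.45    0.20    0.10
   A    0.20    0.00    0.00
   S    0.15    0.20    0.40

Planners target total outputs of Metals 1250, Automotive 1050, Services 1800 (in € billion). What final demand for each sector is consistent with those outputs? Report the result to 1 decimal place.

I − A =
  [   0.55    -0.20    -0.10]
  [  -0.20     1.00     0.00]
  [  -0.15    -0.20     0.60]
d = (I − A) x:
  d_M = (+0.55)·1250 + (-0.20)·1050 + (-0.10)·1800 = 297.5
  d_A = (-0.20)·1250 + (+1.00)·1050 + (+0.00)·1800 = 800.0
  d_S = (-0.15)·1250 + (-0.20)·1050 + (+0.60)·1800 = 682.5

d_M = 297.5, d_A = 800.0, d_S = 682.5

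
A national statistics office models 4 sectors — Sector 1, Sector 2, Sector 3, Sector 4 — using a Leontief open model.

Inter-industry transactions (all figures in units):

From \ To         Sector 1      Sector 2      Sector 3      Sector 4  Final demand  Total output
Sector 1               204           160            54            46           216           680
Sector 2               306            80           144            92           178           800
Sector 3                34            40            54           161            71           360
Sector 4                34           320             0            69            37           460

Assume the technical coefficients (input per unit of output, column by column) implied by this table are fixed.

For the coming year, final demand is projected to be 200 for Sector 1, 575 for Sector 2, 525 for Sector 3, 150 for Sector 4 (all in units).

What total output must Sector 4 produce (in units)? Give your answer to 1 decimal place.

x_4 = 1317.6

Technical coefficients a_ij = z_ij / X_j:
  a_11 = 204/680 = 0.30, a_21 = 306/680 = 0.45, a_31 = 34/680 = 0.05, a_41 = 34/680 = 0.05
  a_12 = 160/800 = 0.20, a_22 = 80/800 = 0.10, a_32 = 40/800 = 0.05, a_42 = 320/800 = 0.40
  a_13 = 54/360 = 0.15, a_23 = 144/360 = 0.40, a_33 = 54/360 = 0.15, a_43 = 0/360 = 0.00
  a_14 = 46/460 = 0.10, a_24 = 92/460 = 0.20, a_34 = 161/460 = 0.35, a_44 = 69/460 = 0.15
I − A =
  [   0.70    -0.20    -0.15    -0.10]
  [  -0.45     0.90    -0.40    -0.20]
  [  -0.05    -0.05     0.85    -0.35]
  [  -0.05    -0.40     0.00     0.85]
Compute the cofactors C_ij = (−1)^(i+j)·(3×3 minor ij) of I−A; the adjugate is their transpose:
adj(I−A) = Cᵀ =
  [ 0.509250   0.205875   0.186750   0.185250]
  [ 0.357625   0.492500   0.294875   0.279375]
  [ 0.132625   0.141500   0.378500   0.204750]
  [ 0.198250   0.243875   0.149750   0.430875]
det(I−A) = Σ_j (I−A)_1j·C_1j = (0.70)(0.509250) + (-0.20)(0.357625) + (-0.15)(0.132625) + (-0.10)(0.198250) = 0.24523125
(I − A)⁻¹ = adj(I−A) / det(I−A) ≈
  [   2.0766     0.8395     0.7615     0.7554]
  [   1.4583     2.0083     1.2024     1.1392]
  [   0.5408     0.5770     1.5434     0.8349]
  [   0.8084     0.9945     0.6106     1.7570]
x = (I − A)⁻¹ d = adj(I−A)·d / det(I−A), with det(I−A) = 0.24523125:
  x_1 = (0.509250·200 + 0.205875·575 + 0.186750·525 + 0.185250·150) / 0.24523125 = 346.059375 / 0.24523125 ≈ 1411.2
  x_2 = (0.357625·200 + 0.492500·575 + 0.294875·525 + 0.279375·150) / 0.24523125 = 551.428125 / 0.24523125 ≈ 2248.6
  x_3 = (0.132625·200 + 0.141500·575 + 0.378500·525 + 0.204750·150) / 0.24523125 = 337.3125 / 0.24523125 ≈ 1375.5
  x_4 = (0.198250·200 + 0.243875·575 + 0.149750·525 + 0.430875·150) / 0.24523125 = 323.128125 / 0.24523125 ≈ 1317.6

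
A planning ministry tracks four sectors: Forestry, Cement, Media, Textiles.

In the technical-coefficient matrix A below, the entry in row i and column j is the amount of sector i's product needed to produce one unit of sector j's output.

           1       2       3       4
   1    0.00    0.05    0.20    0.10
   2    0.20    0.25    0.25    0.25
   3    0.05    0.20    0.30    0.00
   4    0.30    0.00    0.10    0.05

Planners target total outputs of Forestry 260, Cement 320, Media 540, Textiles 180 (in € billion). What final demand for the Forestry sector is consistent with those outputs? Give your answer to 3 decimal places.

d_1 = 118.000

I − A =
  [   1.00    -0.05    -0.20    -0.10]
  [  -0.20     0.75    -0.25    -0.25]
  [  -0.05    -0.20     0.70     0.00]
  [  -0.30     0.00    -0.10     0.95]
d = (I − A) x:
  d_1 = (+1.00)·260 + (-0.05)·320 + (-0.20)·540 + (-0.10)·180 = 118.000
  d_2 = (-0.20)·260 + (+0.75)·320 + (-0.25)·540 + (-0.25)·180 = 8.000
  d_3 = (-0.05)·260 + (-0.20)·320 + (+0.70)·540 + (+0.00)·180 = 301.000
  d_4 = (-0.30)·260 + (+0.00)·320 + (-0.10)·540 + (+0.95)·180 = 39.000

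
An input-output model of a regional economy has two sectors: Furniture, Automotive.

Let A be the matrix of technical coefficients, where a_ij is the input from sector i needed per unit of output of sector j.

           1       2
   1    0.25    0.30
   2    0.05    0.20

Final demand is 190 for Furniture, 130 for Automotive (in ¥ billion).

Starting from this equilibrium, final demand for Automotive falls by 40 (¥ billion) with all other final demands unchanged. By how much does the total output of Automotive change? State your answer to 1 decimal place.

I − A =
  [   0.75    -0.30]
  [  -0.05     0.80]
det(I−A) = (0.75)(0.80) − (-0.30)(-0.05) = 0.5850
adj(I−A) = [[0.80, 0.30], [0.05, 0.75]]
(I − A)⁻¹ = adj(I−A) / det(I−A) ≈
  [   1.3675     0.5128]
  [   0.0855     1.2821]
Δx = (I − A)⁻¹ Δd with Δd having -40 in the Automotive component and 0 elsewhere.
So Δx_2 = L_22 · (-40), where L_22 = adj(I−A)_22 / det(I−A) = 0.75 / 0.5850.
Δx_2 = 0.75 × (-40) / 0.5850 = -30.00 / 0.5850 ≈ -51.3.

Δx_2 = -51.3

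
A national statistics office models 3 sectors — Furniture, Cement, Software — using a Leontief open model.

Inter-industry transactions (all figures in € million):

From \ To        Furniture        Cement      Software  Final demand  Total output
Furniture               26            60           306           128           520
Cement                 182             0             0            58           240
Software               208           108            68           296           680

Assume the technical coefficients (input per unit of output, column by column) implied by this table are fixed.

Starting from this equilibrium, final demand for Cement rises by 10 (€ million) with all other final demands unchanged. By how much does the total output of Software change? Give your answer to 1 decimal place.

Technical coefficients a_ij = z_ij / X_j:
  a_FF = 26/520 = 0.05, a_CF = 182/520 = 0.35, a_SF = 208/520 = 0.40
  a_FC = 60/240 = 0.25, a_CC = 0/240 = 0.00, a_SC = 108/240 = 0.45
  a_FS = 306/680 = 0.45, a_CS = 0/680 = 0.00, a_SS = 68/680 = 0.10
I − A =
  [   0.95    -0.25    -0.45]
  [  -0.35     1.00     0.00]
  [  -0.40    -0.45     0.90]
Cofactors of I−A, C_ij = (−1)^(i+j)·(minor ij) (rows/columns in the sector order above):
  C_11 = (1.00)(0.90) − (0.00)(-0.45) = 0.9000
  C_12 = −[(-0.35)(0.90) − (0.00)(-0.40)] = 0.3150
  C_13 = (-0.35)(-0.45) − (1.00)(-0.40) = 0.5575
  C_21 = −[(-0.25)(0.90) − (-0.45)(-0.45)] = 0.4275
  C_22 = (0.95)(0.90) − (-0.45)(-0.40) = 0.6750
  C_23 = −[(0.95)(-0.45) − (-0.25)(-0.40)] = 0.5275
  C_31 = (-0.25)(0.00) − (-0.45)(1.00) = 0.4500
  C_32 = −[(0.95)(0.00) − (-0.45)(-0.35)] = 0.1575
  C_33 = (0.95)(1.00) − (-0.25)(-0.35) = 0.8625
det(I−A) = Σ_j (I−A)_1j·C_1j = (0.95)(0.9000) + (-0.25)(0.3150) + (-0.45)(0.5575) = 0.525375
adj(I−A) = Cᵀ =
  [ 0.9000   0.4275   0.4500]
  [ 0.3150   0.6750   0.1575]
  [ 0.5575   0.5275   0.8625]
(I − A)⁻¹ = adj(I−A) / det(I−A) ≈
  [   1.7131     0.8137     0.8565]
  [   0.5996     1.2848     0.2998]
  [   1.0611     1.0040     1.6417]
Δx = (I − A)⁻¹ Δd with Δd having +10 in the Cement component and 0 elsewhere.
So Δx_S = L_SC · (+10), where L_SC = adj(I−A)_SC / det(I−A) = 0.5275 / 0.525375.
Δx_S = 0.5275 × (+10) / 0.525375 = 5.275 / 0.525375 ≈ 10.0.

Δx_S = 10.0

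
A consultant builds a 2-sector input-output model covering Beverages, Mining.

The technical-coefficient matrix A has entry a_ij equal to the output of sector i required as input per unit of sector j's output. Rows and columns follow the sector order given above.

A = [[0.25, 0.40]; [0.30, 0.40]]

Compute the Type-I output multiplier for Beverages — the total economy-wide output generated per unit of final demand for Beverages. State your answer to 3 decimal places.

m_B = 2.727

I − A =
  [   0.75    -0.40]
  [  -0.30     0.60]
det(I−A) = (0.75)(0.60) − (-0.40)(-0.30) = 0.3300
adj(I−A) = [[0.60, 0.40], [0.30, 0.75]]
(I − A)⁻¹ = adj(I−A) / det(I−A) ≈
  [   1.8182     1.2121]
  [   0.9091     2.2727]
The output multiplier for sector j is the column-j sum of the Leontief inverse (I − A)⁻¹ = adj(I−A) / det(I−A).
Column B of adj(I−A): (0.60, 0.30); det(I−A) = 0.3300.
m_B = (0.60 + 0.30) / 0.3300 = 0.90 / 0.3300 ≈ 2.727.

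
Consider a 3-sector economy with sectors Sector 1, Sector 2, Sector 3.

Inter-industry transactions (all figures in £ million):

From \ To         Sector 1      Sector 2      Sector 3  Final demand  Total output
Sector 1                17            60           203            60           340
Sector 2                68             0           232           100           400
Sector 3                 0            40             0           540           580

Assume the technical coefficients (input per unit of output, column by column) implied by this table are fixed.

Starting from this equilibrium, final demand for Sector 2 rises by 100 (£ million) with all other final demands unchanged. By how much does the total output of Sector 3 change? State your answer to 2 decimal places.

Δx_3 = 10.86

Technical coefficients a_ij = z_ij / X_j:
  a_11 = 17/340 = 0.05, a_21 = 68/340 = 0.20, a_31 = 0/340 = 0.00
  a_12 = 60/400 = 0.15, a_22 = 0/400 = 0.00, a_32 = 40/400 = 0.10
  a_13 = 203/580 = 0.35, a_23 = 232/580 = 0.40, a_33 = 0/580 = 0.00
I − A =
  [   0.95    -0.15    -0.35]
  [  -0.20     1.00    -0.40]
  [   0.00    -0.10     1.00]
Cofactors of I−A, C_ij = (−1)^(i+j)·(minor ij) (rows/columns in the sector order above):
  C_11 = (1.00)(1.00) − (-0.40)(-0.10) = 0.9600
  C_12 = −[(-0.20)(1.00) − (-0.40)(0.00)] = 0.2000
  C_13 = (-0.20)(-0.10) − (1.00)(0.00) = 0.0200
  C_21 = −[(-0.15)(1.00) − (-0.35)(-0.10)] = 0.1850
  C_22 = (0.95)(1.00) − (-0.35)(0.00) = 0.9500
  C_23 = −[(0.95)(-0.10) − (-0.15)(0.00)] = 0.0950
  C_31 = (-0.15)(-0.40) − (-0.35)(1.00) = 0.4100
  C_32 = −[(0.95)(-0.40) − (-0.35)(-0.20)] = 0.4500
  C_33 = (0.95)(1.00) − (-0.15)(-0.20) = 0.9200
det(I−A) = Σ_j (I−A)_1j·C_1j = (0.95)(0.9600) + (-0.15)(0.2000) + (-0.35)(0.0200) = 0.8750
adj(I−A) = Cᵀ =
  [ 0.9600   0.1850   0.4100]
  [ 0.2000   0.9500   0.4500]
  [ 0.0200   0.0950   0.9200]
(I − A)⁻¹ = adj(I−A) / det(I−A) ≈
  [   1.0971     0.2114     0.4686]
  [   0.2286     1.0857     0.5143]
  [   0.0229     0.1086     1.0514]
Δx = (I − A)⁻¹ Δd with Δd having +100 in the Sector 2 component and 0 elsewhere.
So Δx_3 = L_32 · (+100), where L_32 = adj(I−A)_32 / det(I−A) = 0.0950 / 0.8750.
Δx_3 = 0.0950 × (+100) / 0.8750 = 9.50 / 0.8750 ≈ 10.86.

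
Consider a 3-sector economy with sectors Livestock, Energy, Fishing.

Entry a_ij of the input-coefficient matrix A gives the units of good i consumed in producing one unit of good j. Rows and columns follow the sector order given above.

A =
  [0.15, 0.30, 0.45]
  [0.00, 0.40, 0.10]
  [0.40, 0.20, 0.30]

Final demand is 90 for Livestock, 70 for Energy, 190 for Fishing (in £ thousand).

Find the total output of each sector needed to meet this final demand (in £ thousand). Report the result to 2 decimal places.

I − A =
  [   0.85    -0.30    -0.45]
  [   0.00     0.60    -0.10]
  [  -0.40    -0.20     0.70]
Cofactors of I−A, C_ij = (−1)^(i+j)·(minor ij) (rows/columns in the sector order above):
  C_11 = (0.60)(0.70) − (-0.10)(-0.20) = 0.4000
  C_12 = −[(0.00)(0.70) − (-0.10)(-0.40)] = 0.0400
  C_13 = (0.00)(-0.20) − (0.60)(-0.40) = 0.2400
  C_21 = −[(-0.30)(0.70) − (-0.45)(-0.20)] = 0.3000
  C_22 = (0.85)(0.70) − (-0.45)(-0.40) = 0.4150
  C_23 = −[(0.85)(-0.20) − (-0.30)(-0.40)] = 0.2900
  C_31 = (-0.30)(-0.10) − (-0.45)(0.60) = 0.3000
  C_32 = −[(0.85)(-0.10) − (-0.45)(0.00)] = 0.0850
  C_33 = (0.85)(0.60) − (-0.30)(0.00) = 0.5100
det(I−A) = Σ_j (I−A)_1j·C_1j = (0.85)(0.4000) + (-0.30)(0.0400) + (-0.45)(0.2400) = 0.2200
adj(I−A) = Cᵀ =
  [ 0.4000   0.3000   0.3000]
  [ 0.0400   0.4150   0.0850]
  [ 0.2400   0.2900   0.5100]
(I − A)⁻¹ = adj(I−A) / det(I−A) ≈
  [   1.8182     1.3636     1.3636]
  [   0.1818     1.8864     0.3864]
  [   1.0909     1.3182     2.3182]
x = (I − A)⁻¹ d = adj(I−A)·d / det(I−A), with det(I−A) = 0.2200:
  x_1 = (0.4000·90 + 0.3000·70 + 0.3000·190) / 0.2200 = 114.00 / 0.2200 ≈ 518.18
  x_2 = (0.0400·90 + 0.4150·70 + 0.0850·190) / 0.2200 = 48.80 / 0.2200 ≈ 221.82
  x_3 = (0.2400·90 + 0.2900·70 + 0.5100·190) / 0.2200 = 138.80 / 0.2200 ≈ 630.91

x_1 = 518.18, x_2 = 221.82, x_3 = 630.91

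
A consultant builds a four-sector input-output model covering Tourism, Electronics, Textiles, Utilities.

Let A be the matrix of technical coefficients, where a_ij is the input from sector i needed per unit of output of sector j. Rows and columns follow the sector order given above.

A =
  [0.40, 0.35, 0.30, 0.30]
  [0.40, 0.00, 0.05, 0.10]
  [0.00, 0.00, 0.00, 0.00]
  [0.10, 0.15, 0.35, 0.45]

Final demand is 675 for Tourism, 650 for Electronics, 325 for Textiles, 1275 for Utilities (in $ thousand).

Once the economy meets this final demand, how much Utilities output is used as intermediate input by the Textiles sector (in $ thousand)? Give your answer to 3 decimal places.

z_43 = 113.750

I − A =
  [   0.60    -0.35    -0.30    -0.30]
  [  -0.40     1.00    -0.05    -0.10]
  [   0.00     0.00     1.00     0.00]
  [  -0.10    -0.15    -0.35     0.55]
Compute the cofactors C_ij = (−1)^(i+j)·(3×3 minor ij) of I−A; the adjugate is their transpose:
adj(I−A) = Cᵀ =
  [ 0.535000   0.237500   0.289625   0.335000]
  [ 0.230000   0.300000   0.147000   0.180000]
  [ 0.000000   0.000000   0.192500   0.000000]
  [ 0.160000   0.125000   0.215250   0.460000]
det(I−A) = Σ_j (I−A)_1j·C_1j = (0.60)(0.535000) + (-0.35)(0.230000) + (-0.30)(0.000000) + (-0.30)(0.160000) = 0.1925
(I − A)⁻¹ = adj(I−A) / det(I−A) ≈
  [   2.7792     1.2338     1.5045     1.7403]
  [   1.1948     1.5584     0.7636     0.9351]
  [   0.0000     0.0000     1.0000     0.0000]
  [   0.8312     0.6494     1.1182     2.3896]
First solve x = (I − A)⁻¹ d = adj(I−A)·d / det(I−A); in particular x_3 = (0.000000·675 + 0.000000·650 + 0.192500·325 + 0.000000·1275) / 0.1925 = 62.5625 / 0.1925 = 325.00000.
Intermediate flow from 4 to 3: z_43 = a_43 · x_3 = 0.35 × 62.5625 / 0.1925 = 21.896875 / 0.1925 = 113.750.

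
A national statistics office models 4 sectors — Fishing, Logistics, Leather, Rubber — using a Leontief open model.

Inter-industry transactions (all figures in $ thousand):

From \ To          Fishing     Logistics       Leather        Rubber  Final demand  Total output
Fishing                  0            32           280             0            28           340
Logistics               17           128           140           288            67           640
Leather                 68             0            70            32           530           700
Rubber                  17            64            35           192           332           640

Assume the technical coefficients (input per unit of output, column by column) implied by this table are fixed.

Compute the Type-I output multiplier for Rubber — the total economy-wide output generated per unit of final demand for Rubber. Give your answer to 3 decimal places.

Technical coefficients a_ij = z_ij / X_j:
  a_11 = 0/340 = 0.00, a_21 = 17/340 = 0.05, a_31 = 68/340 = 0.20, a_41 = 17/340 = 0.05
  a_12 = 32/640 = 0.05, a_22 = 128/640 = 0.20, a_32 = 0/640 = 0.00, a_42 = 64/640 = 0.10
  a_13 = 280/700 = 0.40, a_23 = 140/700 = 0.20, a_33 = 70/700 = 0.10, a_43 = 35/700 = 0.05
  a_14 = 0/640 = 0.00, a_24 = 288/640 = 0.45, a_34 = 32/640 = 0.05, a_44 = 192/640 = 0.30
I − A =
  [   1.00    -0.05    -0.40     0.00]
  [  -0.05     0.80    -0.20    -0.45]
  [  -0.20     0.00     0.90    -0.05]
  [  -0.05    -0.10    -0.05     0.70]
Compute the cofactors C_ij = (−1)^(i+j)·(3×3 minor ij) of I−A; the adjugate is their transpose:
adj(I−A) = Cᵀ =
  [ 0.460500   0.033375   0.214125   0.036750]
  [ 0.084625   0.570500   0.185500   0.380000]
  [ 0.105250   0.012125   0.512125   0.044375]
  [ 0.052500   0.084750   0.078375   0.651750]
det(I−A) = Σ_j (I−A)_1j·C_1j = (1.00)(0.460500) + (-0.05)(0.084625) + (-0.40)(0.105250) + (0.00)(0.052500) = 0.41416875
(I − A)⁻¹ = adj(I−A) / det(I−A) ≈
  [   1.1119     0.0806     0.5170     0.0887]
  [   0.2043     1.3775     0.4479     0.9175]
  [   0.2541     0.0293     1.2365     0.1071]
  [   0.1268     0.2046     0.1892     1.5736]
The output multiplier for sector j is the column-j sum of the Leontief inverse (I − A)⁻¹ = adj(I−A) / det(I−A).
Column 4 of adj(I−A): (0.036750, 0.380000, 0.044375, 0.651750); det(I−A) = 0.41416875.
m_4 = (0.036750 + 0.380000 + 0.044375 + 0.651750) / 0.41416875 = 1.112875 / 0.41416875 ≈ 2.687.

m_4 = 2.687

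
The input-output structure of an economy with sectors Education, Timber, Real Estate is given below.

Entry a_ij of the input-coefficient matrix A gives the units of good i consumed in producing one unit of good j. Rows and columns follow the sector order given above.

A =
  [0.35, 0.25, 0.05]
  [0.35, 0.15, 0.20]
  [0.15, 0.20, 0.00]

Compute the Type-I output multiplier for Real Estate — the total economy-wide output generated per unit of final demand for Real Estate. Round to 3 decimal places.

m_R = 1.672

I − A =
  [   0.65    -0.25    -0.05]
  [  -0.35     0.85    -0.20]
  [  -0.15    -0.20     1.00]
Cofactors of I−A, C_ij = (−1)^(i+j)·(minor ij) (rows/columns in the sector order above):
  C_11 = (0.85)(1.00) − (-0.20)(-0.20) = 0.8100
  C_12 = −[(-0.35)(1.00) − (-0.20)(-0.15)] = 0.3800
  C_13 = (-0.35)(-0.20) − (0.85)(-0.15) = 0.1975
  C_21 = −[(-0.25)(1.00) − (-0.05)(-0.20)] = 0.2600
  C_22 = (0.65)(1.00) − (-0.05)(-0.15) = 0.6425
  C_23 = −[(0.65)(-0.20) − (-0.25)(-0.15)] = 0.1675
  C_31 = (-0.25)(-0.20) − (-0.05)(0.85) = 0.0925
  C_32 = −[(0.65)(-0.20) − (-0.05)(-0.35)] = 0.1475
  C_33 = (0.65)(0.85) − (-0.25)(-0.35) = 0.4650
det(I−A) = Σ_j (I−A)_1j·C_1j = (0.65)(0.8100) + (-0.25)(0.3800) + (-0.05)(0.1975) = 0.421625
adj(I−A) = Cᵀ =
  [ 0.8100   0.2600   0.0925]
  [ 0.3800   0.6425   0.1475]
  [ 0.1975   0.1675   0.4650]
(I − A)⁻¹ = adj(I−A) / det(I−A) ≈
  [   1.9211     0.6167     0.2194]
  [   0.9013     1.5239     0.3498]
  [   0.4684     0.3973     1.1029]
The output multiplier for sector j is the column-j sum of the Leontief inverse (I − A)⁻¹ = adj(I−A) / det(I−A).
Column R of adj(I−A): (0.0925, 0.1475, 0.4650); det(I−A) = 0.421625.
m_R = (0.0925 + 0.1475 + 0.4650) / 0.421625 = 0.705 / 0.421625 ≈ 1.672.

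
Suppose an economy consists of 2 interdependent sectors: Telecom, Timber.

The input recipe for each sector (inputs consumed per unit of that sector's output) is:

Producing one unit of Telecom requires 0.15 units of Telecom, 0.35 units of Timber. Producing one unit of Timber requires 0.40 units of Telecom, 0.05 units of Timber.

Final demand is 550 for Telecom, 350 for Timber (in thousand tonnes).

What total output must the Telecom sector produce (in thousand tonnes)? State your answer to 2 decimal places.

x_1 = 992.51

I − A =
  [   0.85    -0.40]
  [  -0.35     0.95]
det(I−A) = (0.85)(0.95) − (-0.40)(-0.35) = 0.6675
adj(I−A) = [[0.95, 0.40], [0.35, 0.85]]
(I − A)⁻¹ = adj(I−A) / det(I−A) ≈
  [   1.4232     0.5993]
  [   0.5243     1.2734]
x = (I − A)⁻¹ d = adj(I−A)·d / det(I−A), with det(I−A) = 0.6675:
  x_1 = (0.95·550 + 0.40·350) / 0.6675 = 662.50 / 0.6675 ≈ 992.51
  x_2 = (0.35·550 + 0.85·350) / 0.6675 = 490.00 / 0.6675 ≈ 734.08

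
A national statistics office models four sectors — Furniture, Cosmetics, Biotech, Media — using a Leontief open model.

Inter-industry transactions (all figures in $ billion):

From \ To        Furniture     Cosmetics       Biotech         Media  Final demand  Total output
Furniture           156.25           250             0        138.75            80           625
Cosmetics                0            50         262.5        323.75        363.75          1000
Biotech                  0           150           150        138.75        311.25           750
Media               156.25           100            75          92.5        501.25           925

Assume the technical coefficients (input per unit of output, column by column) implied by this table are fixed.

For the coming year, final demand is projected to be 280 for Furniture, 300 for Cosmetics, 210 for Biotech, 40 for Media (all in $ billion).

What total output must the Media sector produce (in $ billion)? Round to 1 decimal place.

Technical coefficients a_ij = z_ij / X_j:
  a_11 = 156.25/625 = 0.25, a_21 = 0/625 = 0.00, a_31 = 0/625 = 0.00, a_41 = 156.25/625 = 0.25
  a_12 = 250/1000 = 0.25, a_22 = 50/1000 = 0.05, a_32 = 150/1000 = 0.15, a_42 = 100/1000 = 0.10
  a_13 = 0/750 = 0.00, a_23 = 262.5/750 = 0.35, a_33 = 150/750 = 0.20, a_43 = 75/750 = 0.10
  a_14 = 138.75/925 = 0.15, a_24 = 323.75/925 = 0.35, a_34 = 138.75/925 = 0.15, a_44 = 92.5/925 = 0.10
I − A =
  [   0.75    -0.25     0.00    -0.15]
  [   0.00     0.95    -0.35    -0.35]
  [   0.00    -0.15     0.80    -0.15]
  [  -0.25    -0.10    -0.10     0.90]
Compute the cofactors C_ij = (−1)^(i+j)·(3×3 minor ij) of I−A; the adjugate is their transpose:
adj(I−A) = Cᵀ =
  [ 0.584000   0.190500   0.107000   0.189250]
  [ 0.083125   0.498750   0.249375   0.249375]
  [ 0.048750   0.116250   0.557500   0.146250]
  [ 0.176875   0.121250   0.119375   0.530625]
det(I−A) = Σ_j (I−A)_1j·C_1j = (0.75)(0.584000) + (-0.25)(0.083125) + (0.00)(0.048750) + (-0.15)(0.176875) = 0.3906875
(I − A)⁻¹ = adj(I−A) / det(I−A) ≈
  [   1.4948     0.4876     0.2739     0.4844]
  [   0.2128     1.2766     0.6383     0.6383]
  [   0.1248     0.2976     1.4270     0.3743]
  [   0.4527     0.3104     0.3056     1.3582]
x = (I − A)⁻¹ d = adj(I−A)·d / det(I−A), with det(I−A) = 0.3906875:
  x_1 = (0.584000·280 + 0.190500·300 + 0.107000·210 + 0.189250·40) / 0.3906875 = 250.71 / 0.3906875 ≈ 641.7
  x_2 = (0.083125·280 + 0.498750·300 + 0.249375·210 + 0.249375·40) / 0.3906875 = 235.24375 / 0.3906875 ≈ 602.1
  x_3 = (0.048750·280 + 0.116250·300 + 0.557500·210 + 0.146250·40) / 0.3906875 = 171.45 / 0.3906875 ≈ 438.8
  x_4 = (0.176875·280 + 0.121250·300 + 0.119375·210 + 0.530625·40) / 0.3906875 = 132.19375 / 0.3906875 ≈ 338.4

x_4 = 338.4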